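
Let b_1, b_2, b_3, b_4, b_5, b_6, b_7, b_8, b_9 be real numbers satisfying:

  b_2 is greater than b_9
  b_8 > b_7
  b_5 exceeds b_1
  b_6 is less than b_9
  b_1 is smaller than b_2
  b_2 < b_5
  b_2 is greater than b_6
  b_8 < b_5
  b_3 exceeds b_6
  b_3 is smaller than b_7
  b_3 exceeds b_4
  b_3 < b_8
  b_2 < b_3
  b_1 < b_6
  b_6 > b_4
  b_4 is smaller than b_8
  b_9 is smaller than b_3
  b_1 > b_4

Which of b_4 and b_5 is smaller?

The relevant relations are b_4 < b_1; b_1 < b_6; b_6 < b_9; b_9 < b_2; b_2 < b_3; b_3 < b_8; b_8 < b_5.
Chaining these gives b_4 < b_1 < b_6 < b_9 < b_2 < b_3 < b_8 < b_5.
So b_4 < b_5; b_4 is the smaller of the two.

b_4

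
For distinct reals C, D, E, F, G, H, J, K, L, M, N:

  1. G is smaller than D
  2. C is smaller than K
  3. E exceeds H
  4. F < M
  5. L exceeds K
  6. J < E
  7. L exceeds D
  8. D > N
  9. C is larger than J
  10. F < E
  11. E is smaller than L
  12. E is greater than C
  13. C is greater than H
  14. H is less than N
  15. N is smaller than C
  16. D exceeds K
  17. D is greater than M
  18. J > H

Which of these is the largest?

H is not greatest since H < J; J is not greatest since J < E; N is not greatest since N < C; C is not greatest since C < E; F is not greatest since F < E; K is not greatest since K < L; E is not greatest since E < L; M is not greatest since M < D; G is not greatest since G < D; D is not greatest since D < L.
Only L has nothing above it, so L is the largest.

L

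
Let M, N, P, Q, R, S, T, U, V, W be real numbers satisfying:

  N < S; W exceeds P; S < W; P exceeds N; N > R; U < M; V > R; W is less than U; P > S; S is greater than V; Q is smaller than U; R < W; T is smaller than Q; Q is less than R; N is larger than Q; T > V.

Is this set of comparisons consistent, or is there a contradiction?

We have Q < R stated directly, yet also R < V < T < Q by chaining the others — so R < Q. Contradiction.

inconsistent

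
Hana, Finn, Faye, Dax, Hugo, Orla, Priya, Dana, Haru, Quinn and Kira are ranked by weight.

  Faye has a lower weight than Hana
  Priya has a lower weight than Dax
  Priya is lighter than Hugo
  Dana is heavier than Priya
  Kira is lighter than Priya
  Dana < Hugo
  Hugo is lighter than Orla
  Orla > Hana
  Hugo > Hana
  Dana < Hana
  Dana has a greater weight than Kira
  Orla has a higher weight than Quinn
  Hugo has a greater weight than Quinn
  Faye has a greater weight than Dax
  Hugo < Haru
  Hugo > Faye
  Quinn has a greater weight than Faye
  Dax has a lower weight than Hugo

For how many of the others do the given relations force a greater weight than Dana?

From Dana the given relations immediately reach Hana, Hugo.
From those, Orla, Haru — 4 in total.
Nothing else is reachable above Dana; 4 in all.

4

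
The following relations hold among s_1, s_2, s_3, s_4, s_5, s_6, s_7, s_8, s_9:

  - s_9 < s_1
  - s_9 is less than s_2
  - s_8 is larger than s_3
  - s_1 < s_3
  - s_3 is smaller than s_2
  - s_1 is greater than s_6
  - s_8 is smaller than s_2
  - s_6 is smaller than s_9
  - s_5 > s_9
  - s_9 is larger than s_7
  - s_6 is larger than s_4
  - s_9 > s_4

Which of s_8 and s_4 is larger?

The relevant relations are s_4 < s_6; s_6 < s_9; s_9 < s_1; s_1 < s_3; s_3 < s_8.
Chaining these gives s_4 < s_6 < s_9 < s_1 < s_3 < s_8.
So s_4 < s_8; s_8 is the larger of the two.

s_8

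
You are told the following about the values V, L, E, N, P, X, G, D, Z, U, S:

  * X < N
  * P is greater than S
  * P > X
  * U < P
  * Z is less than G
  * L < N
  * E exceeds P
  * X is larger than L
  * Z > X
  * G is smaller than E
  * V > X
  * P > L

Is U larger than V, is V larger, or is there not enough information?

Following every chain through U: above U we get P, E.
V is not reached, and no chain runs the other way from V to U.
So the given relations leave the order of U and V undetermined.

undetermined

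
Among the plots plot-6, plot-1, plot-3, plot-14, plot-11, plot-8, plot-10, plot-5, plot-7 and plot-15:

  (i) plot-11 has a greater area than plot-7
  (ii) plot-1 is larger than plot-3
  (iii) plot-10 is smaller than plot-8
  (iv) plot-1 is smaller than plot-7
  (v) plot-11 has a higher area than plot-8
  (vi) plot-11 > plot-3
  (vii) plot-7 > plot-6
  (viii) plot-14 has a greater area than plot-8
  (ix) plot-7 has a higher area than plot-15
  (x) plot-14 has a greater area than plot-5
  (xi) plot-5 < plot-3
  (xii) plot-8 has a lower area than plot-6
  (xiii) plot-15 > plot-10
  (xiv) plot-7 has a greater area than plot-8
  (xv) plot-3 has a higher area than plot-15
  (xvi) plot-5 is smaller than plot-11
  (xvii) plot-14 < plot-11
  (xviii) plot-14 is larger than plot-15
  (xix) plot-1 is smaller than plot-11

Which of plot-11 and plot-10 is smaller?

Chaining the given relations: plot-10 < plot-15 < plot-3 < plot-1 < plot-7 < plot-11.
So plot-10 < plot-11; plot-10 is the smaller of the two.

plot-10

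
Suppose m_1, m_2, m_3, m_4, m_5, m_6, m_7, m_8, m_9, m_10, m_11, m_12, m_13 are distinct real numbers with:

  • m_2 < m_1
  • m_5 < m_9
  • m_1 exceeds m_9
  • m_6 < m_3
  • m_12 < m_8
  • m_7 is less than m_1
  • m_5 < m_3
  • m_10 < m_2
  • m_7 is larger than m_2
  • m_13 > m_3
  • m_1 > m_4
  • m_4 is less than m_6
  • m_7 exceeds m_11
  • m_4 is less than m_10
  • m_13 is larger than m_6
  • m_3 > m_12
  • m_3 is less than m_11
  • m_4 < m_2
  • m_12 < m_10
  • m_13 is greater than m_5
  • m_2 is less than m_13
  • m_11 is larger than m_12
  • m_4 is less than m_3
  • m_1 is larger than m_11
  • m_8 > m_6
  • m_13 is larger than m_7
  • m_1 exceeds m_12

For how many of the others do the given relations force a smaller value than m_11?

Directly below m_11: m_12, m_3.
One step further: m_5, m_4, m_6 (5 so far).
No other element is forced below m_11 by the given relations, so the count is 5.

5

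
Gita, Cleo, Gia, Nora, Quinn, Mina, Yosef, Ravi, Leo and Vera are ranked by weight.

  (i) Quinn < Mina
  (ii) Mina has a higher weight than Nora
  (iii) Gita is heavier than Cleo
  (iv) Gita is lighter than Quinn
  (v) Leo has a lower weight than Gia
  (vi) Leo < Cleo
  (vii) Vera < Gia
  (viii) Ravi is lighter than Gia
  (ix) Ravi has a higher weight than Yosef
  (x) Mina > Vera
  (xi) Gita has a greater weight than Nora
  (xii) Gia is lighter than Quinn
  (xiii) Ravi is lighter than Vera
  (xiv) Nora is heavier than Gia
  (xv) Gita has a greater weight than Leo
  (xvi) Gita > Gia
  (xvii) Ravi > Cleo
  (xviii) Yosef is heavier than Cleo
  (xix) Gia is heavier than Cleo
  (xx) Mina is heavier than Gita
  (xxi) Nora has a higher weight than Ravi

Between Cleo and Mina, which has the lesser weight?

Following the relations from Cleo: Cleo < Yosef < Ravi < Vera < Gia < Nora < Gita < Quinn < Mina.
So Cleo < Mina; Cleo is the lighter of the two.

Cleo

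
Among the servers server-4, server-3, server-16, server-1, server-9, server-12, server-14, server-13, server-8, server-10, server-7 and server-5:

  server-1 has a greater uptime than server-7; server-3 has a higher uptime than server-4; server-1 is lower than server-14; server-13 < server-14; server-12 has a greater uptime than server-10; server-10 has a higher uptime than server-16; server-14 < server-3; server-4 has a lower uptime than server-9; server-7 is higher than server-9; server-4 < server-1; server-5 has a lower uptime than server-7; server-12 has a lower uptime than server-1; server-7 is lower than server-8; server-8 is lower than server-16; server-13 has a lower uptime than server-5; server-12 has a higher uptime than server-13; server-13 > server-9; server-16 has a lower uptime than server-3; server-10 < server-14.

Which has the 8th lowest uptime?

Piecing the relations together gives one ordering: server-4 < server-9 < server-13 < server-5 < server-7 < server-8 < server-16 < server-10 < server-12 < server-1 < server-14 < server-3.
The 8th smallest is server-10.

server-10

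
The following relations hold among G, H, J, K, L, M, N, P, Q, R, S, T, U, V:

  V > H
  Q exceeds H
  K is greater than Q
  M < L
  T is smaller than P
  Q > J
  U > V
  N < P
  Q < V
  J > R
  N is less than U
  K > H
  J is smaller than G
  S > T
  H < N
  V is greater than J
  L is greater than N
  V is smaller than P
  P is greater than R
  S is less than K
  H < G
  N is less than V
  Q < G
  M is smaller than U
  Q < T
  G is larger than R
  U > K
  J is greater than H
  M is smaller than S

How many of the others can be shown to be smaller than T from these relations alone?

The elements the relations force below T are R, H, J, Q — no chain reaches any other.
That is 4.

4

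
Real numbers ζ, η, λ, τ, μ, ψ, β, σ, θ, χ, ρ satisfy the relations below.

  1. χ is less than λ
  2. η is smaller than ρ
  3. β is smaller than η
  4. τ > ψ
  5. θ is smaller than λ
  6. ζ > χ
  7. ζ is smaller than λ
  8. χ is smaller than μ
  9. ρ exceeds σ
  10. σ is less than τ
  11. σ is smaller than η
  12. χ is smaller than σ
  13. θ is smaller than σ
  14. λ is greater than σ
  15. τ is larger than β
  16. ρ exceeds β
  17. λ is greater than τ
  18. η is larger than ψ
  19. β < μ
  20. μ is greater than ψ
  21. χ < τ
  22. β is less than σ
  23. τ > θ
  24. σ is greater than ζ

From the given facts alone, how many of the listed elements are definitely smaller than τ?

From τ the given relations immediately reach θ, χ, β, ψ, σ.
From those, ζ — 6 in total.
No other element is forced below τ by the given relations, so the count is 6.

6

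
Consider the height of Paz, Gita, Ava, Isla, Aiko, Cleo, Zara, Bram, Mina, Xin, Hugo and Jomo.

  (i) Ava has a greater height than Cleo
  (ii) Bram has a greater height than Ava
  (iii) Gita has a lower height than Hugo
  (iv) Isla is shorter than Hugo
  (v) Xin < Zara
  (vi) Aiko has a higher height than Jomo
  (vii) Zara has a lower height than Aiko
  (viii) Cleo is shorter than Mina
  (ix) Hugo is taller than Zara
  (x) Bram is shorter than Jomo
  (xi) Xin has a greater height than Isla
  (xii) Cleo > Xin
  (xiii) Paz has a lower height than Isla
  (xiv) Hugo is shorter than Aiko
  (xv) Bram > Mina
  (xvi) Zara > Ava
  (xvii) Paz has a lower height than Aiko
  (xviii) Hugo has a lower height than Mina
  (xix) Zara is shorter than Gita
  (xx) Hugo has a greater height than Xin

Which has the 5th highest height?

Hugo

The consecutive relations fix a unique order: Paz < Isla < Xin < Cleo < Ava < Zara < Gita < Hugo < Mina < Bram < Jomo < Aiko.
Counting 5 from the largest end gives Hugo.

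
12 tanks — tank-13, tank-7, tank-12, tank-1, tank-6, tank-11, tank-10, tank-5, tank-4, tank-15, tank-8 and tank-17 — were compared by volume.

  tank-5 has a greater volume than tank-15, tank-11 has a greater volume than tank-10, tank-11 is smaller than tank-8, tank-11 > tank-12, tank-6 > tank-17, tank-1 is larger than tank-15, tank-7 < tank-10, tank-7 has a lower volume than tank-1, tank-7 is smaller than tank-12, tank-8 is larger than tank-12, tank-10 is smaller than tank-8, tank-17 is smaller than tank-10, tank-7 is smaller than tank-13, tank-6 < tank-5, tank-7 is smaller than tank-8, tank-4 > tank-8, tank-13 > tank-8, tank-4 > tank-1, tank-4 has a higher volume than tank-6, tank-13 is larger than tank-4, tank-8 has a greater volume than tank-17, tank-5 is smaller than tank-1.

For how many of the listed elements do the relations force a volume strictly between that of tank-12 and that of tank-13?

The relations place tank-12 below tank-13. An element lies strictly between them when it is forced above tank-12 and also forced below tank-13.
Above tank-12: {tank-11, tank-8, tank-4}. Below tank-13: {tank-17, tank-15, tank-7, tank-6, tank-5, tank-1, tank-10, tank-11, tank-8, tank-4}.
Intersection: {tank-11, tank-8, tank-4} — 3.

3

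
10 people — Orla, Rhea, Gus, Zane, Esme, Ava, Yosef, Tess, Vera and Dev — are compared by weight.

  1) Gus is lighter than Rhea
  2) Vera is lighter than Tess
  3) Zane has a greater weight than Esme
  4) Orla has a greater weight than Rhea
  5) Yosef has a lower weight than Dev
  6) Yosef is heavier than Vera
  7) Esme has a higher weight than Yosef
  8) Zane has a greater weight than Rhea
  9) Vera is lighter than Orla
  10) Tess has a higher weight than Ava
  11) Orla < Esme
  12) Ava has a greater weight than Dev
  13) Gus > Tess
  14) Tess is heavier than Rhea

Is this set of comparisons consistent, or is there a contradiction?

inconsistent

Chaining the given relations yields Tess < Gus < Rhea, so Tess < Rhea. But one relation states Rhea < Tess. These cannot both hold.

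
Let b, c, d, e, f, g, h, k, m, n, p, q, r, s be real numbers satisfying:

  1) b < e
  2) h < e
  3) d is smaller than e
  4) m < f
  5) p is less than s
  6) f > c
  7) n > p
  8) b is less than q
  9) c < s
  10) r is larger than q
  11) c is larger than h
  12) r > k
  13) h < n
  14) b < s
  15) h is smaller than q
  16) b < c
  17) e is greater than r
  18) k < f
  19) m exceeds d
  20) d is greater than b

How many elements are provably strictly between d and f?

1

Chaining upward from d reaches: m, e.
Chaining downward from f reaches: b, h, m, k, c.
Strictly between d and f are those in both lists: m — 1 element.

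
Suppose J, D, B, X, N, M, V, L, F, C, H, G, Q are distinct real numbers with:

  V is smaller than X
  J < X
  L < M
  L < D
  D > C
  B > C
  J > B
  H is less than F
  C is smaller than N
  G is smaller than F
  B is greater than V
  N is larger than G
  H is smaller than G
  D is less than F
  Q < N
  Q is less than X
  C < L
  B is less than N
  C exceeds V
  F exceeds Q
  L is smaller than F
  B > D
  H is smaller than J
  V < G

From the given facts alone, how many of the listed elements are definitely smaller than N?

8

The elements the relations force below N are V, C, L, H, Q, G, D, B — no chain reaches any other.
That is 8.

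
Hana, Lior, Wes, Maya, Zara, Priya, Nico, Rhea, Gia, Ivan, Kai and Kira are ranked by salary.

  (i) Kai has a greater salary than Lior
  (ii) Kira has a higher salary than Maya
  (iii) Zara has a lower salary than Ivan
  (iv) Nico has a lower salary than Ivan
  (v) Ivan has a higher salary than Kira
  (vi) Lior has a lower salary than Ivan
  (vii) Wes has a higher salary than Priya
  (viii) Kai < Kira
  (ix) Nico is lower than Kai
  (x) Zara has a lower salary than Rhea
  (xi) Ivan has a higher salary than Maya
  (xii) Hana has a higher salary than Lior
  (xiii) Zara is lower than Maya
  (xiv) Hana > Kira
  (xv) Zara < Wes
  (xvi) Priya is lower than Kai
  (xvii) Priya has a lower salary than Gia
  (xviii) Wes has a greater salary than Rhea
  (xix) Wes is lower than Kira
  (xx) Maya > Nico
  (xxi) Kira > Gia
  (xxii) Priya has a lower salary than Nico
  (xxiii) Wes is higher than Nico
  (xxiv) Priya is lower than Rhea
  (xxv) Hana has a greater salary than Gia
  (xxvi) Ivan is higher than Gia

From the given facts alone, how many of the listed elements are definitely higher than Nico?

Directly above Nico: Wes, Kai, Maya, Ivan.
One step further: Kira (5 so far).
One step further: Hana (6 so far).
Nothing else is reachable above Nico; 6 in all.

6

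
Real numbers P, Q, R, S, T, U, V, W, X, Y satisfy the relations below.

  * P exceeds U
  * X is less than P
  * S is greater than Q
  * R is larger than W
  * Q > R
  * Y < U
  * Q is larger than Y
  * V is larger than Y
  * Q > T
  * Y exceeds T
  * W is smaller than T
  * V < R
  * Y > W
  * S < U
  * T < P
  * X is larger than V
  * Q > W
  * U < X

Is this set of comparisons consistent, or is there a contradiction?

consistent

Every relation is compatible with W < T < Y < V < R < Q < S < U < X < P; the set is consistent.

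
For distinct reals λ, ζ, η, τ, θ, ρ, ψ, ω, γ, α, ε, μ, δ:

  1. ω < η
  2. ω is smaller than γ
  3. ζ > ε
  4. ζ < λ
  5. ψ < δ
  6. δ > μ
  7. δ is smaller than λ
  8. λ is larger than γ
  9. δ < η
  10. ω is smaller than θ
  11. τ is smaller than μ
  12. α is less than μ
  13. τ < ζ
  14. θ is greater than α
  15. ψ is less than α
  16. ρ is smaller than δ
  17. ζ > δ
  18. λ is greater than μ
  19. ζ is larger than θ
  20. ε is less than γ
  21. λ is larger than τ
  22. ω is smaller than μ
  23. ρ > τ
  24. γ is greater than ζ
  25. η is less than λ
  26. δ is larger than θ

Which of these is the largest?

λ

ψ is not greatest since ψ < δ; τ is not greatest since τ < ζ; ρ is not greatest since ρ < δ; α is not greatest since α < μ; ε is not greatest since ε < ζ; ω is not greatest since ω < μ; θ is not greatest since θ < δ; μ is not greatest since μ < λ; δ is not greatest since δ < ζ; ζ is not greatest since ζ < γ; η is not greatest since η < λ; γ is not greatest since γ < λ.
Only λ has nothing above it, so λ is the largest.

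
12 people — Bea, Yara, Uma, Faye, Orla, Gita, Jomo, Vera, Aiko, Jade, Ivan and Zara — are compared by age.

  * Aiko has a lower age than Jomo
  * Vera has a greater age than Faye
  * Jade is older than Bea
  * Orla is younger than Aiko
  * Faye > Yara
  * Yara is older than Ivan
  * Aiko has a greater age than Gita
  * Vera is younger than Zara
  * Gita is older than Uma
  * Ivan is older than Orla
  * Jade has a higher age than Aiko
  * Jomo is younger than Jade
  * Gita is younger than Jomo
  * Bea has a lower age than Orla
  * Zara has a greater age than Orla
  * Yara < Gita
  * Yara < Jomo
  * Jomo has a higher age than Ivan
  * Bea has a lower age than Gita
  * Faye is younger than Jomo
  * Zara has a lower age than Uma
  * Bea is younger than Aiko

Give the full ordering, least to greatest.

The consecutive links are each given: Bea < Orla; Orla < Ivan; Ivan < Yara; Yara < Faye; Faye < Vera; Vera < Zara; Zara < Uma; Uma < Gita; Gita < Aiko; Aiko < Jomo; Jomo < Jade.

Bea < Orla < Ivan < Yara < Faye < Vera < Zara < Uma < Gita < Aiko < Jomo < Jade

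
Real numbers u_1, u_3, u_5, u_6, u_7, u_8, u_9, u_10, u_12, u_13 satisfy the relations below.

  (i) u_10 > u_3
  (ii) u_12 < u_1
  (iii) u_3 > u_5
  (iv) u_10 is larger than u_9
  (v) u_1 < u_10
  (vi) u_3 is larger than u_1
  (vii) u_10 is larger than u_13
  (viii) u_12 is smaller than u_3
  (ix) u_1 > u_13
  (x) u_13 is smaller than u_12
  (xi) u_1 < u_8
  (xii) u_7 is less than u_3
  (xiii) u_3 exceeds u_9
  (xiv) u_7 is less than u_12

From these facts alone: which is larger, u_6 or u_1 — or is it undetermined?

undetermined

Following every chain through u_6: nothing is chained to u_6.
u_1 is not reached, and no chain runs the other way from u_1 to u_6.
So the given relations leave the order of u_6 and u_1 undetermined.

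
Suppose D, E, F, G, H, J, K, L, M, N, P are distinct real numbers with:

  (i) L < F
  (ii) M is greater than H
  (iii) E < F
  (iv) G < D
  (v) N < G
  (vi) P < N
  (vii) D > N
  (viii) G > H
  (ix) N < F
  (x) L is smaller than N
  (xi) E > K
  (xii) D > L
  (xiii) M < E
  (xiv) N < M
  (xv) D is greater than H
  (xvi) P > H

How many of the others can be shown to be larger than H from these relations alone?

7

Directly above H: P, M, G, D.
One step further: N, E (6 so far).
One step further: F (7 so far).
Nothing else is reachable above H; 7 in all.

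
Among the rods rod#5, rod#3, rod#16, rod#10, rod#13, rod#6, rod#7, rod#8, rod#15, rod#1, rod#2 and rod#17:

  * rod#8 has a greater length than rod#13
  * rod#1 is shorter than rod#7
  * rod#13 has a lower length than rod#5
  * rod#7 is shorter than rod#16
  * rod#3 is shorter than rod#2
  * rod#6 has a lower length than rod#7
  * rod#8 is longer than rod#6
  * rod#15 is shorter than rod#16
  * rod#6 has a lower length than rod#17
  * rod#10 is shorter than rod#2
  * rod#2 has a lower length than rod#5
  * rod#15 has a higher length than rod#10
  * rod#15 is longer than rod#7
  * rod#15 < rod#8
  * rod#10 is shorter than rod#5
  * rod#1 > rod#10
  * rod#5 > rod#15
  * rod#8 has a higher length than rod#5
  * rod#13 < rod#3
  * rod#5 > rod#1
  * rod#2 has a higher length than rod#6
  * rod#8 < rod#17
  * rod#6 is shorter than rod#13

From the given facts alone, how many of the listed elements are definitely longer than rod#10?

8

The elements the relations force above rod#10 are rod#1, rod#7, rod#15, rod#16, rod#2, rod#5, rod#8, rod#17 — no chain reaches any other.
That is 8.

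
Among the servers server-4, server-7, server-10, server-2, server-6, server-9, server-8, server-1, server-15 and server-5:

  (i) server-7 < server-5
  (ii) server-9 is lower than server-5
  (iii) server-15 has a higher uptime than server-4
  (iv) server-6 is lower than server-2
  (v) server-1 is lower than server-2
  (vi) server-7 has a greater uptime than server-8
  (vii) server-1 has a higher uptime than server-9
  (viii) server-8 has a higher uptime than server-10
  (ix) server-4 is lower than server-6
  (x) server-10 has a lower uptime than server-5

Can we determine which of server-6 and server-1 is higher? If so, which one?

Following every chain through server-1: above server-1 we get server-2; below server-1 we get server-9.
server-6 is not reached, and no chain runs the other way from server-6 to server-1.
So the given relations leave the order of server-1 and server-6 undetermined.

undetermined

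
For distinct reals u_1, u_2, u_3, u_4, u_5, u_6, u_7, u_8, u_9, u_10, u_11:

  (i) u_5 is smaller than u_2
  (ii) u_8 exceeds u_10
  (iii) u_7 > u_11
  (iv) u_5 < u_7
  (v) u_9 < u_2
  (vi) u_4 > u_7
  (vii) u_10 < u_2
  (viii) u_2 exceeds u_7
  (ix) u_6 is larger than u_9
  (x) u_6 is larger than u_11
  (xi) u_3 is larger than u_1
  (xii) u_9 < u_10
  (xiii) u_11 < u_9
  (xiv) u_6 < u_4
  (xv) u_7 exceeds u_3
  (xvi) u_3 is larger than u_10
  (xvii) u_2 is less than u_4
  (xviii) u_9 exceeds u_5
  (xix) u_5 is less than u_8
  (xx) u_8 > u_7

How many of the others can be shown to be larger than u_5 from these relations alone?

Directly above u_5: u_9, u_7, u_8, u_2.
One step further: u_10, u_6, u_4 (7 so far).
One step further: u_3 (8 so far).
No other element is forced above u_5 by the given relations, so the count is 8.

8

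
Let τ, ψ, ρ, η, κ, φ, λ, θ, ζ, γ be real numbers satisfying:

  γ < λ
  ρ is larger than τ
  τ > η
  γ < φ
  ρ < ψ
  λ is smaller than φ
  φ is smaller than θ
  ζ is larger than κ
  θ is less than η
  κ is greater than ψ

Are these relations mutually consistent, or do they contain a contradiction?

The single ordering γ < λ < φ < θ < η < τ < ρ < ψ < κ < ζ satisfies every listed relation, so no contradiction arises.

consistent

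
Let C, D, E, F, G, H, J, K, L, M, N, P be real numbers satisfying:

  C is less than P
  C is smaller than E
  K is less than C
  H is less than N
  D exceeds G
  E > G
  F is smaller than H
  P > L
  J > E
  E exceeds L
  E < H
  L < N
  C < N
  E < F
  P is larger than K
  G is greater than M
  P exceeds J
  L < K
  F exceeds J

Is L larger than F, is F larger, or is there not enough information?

F

The relevant relations are L < K; K < C; C < E; E < J; J < F.
Together: L < K < C < E < J < F.
So F is larger.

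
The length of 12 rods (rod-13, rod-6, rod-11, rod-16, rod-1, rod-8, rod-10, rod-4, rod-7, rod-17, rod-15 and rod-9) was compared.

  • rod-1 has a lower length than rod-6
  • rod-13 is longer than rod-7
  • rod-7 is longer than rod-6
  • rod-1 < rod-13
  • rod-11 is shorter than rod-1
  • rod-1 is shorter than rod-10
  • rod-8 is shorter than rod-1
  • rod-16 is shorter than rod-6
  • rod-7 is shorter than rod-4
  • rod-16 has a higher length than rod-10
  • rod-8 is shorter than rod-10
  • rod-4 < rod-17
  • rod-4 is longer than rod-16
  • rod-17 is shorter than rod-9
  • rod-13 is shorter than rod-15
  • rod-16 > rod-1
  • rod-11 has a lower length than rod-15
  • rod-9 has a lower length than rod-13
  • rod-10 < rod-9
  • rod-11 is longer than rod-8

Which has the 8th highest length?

Chaining the given pairs: rod-8 < rod-11 < rod-1 < rod-10 < rod-16 < rod-6 < rod-7 < rod-4 < rod-17 < rod-9 < rod-13 < rod-15.
Counting 8 from the largest end gives rod-16.

rod-16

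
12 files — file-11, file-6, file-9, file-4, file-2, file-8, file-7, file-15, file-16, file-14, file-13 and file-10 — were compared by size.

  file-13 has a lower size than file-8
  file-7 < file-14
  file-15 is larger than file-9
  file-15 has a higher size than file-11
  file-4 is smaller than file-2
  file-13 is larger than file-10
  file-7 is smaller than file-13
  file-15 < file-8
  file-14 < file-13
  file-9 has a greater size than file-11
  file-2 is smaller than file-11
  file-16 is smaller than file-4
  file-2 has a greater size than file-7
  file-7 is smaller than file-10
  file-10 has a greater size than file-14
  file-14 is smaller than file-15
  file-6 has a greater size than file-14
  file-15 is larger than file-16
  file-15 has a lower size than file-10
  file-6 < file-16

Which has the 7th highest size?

file-2

Piecing the relations together gives one ordering: file-7 < file-14 < file-6 < file-16 < file-4 < file-2 < file-11 < file-9 < file-15 < file-10 < file-13 < file-8.
The 7th largest is file-2.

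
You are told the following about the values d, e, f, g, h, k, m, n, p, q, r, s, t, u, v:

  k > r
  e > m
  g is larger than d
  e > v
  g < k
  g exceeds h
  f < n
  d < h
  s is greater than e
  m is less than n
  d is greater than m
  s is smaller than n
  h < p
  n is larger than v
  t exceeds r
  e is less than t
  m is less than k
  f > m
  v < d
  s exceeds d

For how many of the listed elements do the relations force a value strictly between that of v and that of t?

1

The relations place v below t. An element lies strictly between them when it is forced above v and also forced below t.
Above v: {d, e, h, g, s, k, p, n}. Below t: {m, e, r}.
Intersection: {e} — 1.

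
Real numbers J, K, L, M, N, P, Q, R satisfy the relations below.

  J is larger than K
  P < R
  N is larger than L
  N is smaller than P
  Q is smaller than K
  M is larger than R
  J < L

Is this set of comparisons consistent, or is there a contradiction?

consistent

The single ordering Q < K < J < L < N < P < R < M satisfies every listed relation, so no contradiction arises.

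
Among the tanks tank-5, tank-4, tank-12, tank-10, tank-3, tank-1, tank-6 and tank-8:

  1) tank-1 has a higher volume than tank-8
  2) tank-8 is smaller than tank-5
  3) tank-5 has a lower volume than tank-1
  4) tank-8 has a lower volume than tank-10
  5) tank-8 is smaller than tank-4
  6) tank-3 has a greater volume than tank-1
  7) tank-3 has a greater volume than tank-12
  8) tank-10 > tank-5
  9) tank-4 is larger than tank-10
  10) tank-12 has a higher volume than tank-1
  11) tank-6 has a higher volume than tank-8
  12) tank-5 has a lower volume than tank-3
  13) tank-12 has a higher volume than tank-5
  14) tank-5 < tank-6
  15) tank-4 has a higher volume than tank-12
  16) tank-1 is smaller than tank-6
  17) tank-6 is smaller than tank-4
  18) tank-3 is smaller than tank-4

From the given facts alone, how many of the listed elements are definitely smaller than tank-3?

4

From tank-3 the given relations immediately reach tank-5, tank-1, tank-12.
From those, tank-8 — 4 in total.
No other element is forced below tank-3 by the given relations, so the count is 4.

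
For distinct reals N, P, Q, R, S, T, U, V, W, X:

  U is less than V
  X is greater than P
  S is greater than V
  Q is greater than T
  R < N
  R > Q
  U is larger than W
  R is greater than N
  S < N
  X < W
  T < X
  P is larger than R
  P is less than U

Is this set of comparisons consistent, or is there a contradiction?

inconsistent

Chaining the given relations yields R < P < X < W < U < V < S < N, so R < N. But one relation states N < R. These cannot both hold.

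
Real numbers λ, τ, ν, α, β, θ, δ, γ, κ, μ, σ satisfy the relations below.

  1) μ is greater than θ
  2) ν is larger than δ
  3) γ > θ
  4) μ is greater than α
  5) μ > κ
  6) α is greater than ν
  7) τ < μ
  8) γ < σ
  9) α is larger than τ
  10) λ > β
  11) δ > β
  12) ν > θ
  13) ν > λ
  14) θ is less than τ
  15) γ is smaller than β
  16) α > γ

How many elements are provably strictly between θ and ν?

4

The relations place θ below ν. An element lies strictly between them when it is forced above θ and also forced below ν.
Above θ: {γ, β, τ, δ, λ, σ, α, μ}. Below ν: {γ, β, δ, λ}.
Intersection: {γ, β, δ, λ} — 4.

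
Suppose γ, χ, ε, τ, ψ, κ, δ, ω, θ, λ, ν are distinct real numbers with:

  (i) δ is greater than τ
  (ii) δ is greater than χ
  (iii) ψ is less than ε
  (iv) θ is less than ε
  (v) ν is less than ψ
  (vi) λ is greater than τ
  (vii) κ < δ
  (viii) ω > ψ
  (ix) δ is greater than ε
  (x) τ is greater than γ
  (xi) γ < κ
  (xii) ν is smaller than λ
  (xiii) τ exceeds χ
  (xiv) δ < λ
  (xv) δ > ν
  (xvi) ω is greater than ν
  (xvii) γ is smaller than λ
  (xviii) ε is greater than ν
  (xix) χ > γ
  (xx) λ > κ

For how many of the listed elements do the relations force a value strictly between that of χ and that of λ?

The relations place χ below λ. An element lies strictly between them when it is forced above χ and also forced below λ.
Above χ: {τ, δ}. Below λ: {ν, θ, ψ, ε, γ, κ, τ, δ}.
Intersection: {τ, δ} — 2.

2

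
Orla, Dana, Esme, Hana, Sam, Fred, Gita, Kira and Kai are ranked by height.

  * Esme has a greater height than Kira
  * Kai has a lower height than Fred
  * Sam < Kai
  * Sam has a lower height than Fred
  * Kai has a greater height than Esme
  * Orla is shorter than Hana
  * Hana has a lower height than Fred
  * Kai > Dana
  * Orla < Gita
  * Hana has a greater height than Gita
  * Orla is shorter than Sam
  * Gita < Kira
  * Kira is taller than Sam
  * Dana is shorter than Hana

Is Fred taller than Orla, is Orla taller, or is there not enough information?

Fred

Orla < Sam and Sam < Kira give Orla < Kira.
With Kira < Esme: Orla < Sam < Kira < Esme.
With Esme < Kai: Orla < Sam < Kira < Esme < Kai.
With Kai < Fred: Orla < Sam < Kira < Esme < Kai < Fred.
So Fred is taller.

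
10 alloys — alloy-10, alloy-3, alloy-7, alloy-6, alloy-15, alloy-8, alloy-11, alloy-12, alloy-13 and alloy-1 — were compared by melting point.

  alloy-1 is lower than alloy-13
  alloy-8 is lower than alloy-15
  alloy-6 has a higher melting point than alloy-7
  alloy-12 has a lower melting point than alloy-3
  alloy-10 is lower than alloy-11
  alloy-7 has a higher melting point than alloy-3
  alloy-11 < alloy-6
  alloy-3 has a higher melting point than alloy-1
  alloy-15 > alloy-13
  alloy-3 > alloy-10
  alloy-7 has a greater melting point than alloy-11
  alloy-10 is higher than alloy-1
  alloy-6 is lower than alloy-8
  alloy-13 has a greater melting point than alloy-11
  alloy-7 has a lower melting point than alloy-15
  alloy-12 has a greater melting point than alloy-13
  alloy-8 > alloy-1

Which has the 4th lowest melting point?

alloy-13

Chaining the given pairs: alloy-1 < alloy-10 < alloy-11 < alloy-13 < alloy-12 < alloy-3 < alloy-7 < alloy-6 < alloy-8 < alloy-15.
The 4th smallest is alloy-13.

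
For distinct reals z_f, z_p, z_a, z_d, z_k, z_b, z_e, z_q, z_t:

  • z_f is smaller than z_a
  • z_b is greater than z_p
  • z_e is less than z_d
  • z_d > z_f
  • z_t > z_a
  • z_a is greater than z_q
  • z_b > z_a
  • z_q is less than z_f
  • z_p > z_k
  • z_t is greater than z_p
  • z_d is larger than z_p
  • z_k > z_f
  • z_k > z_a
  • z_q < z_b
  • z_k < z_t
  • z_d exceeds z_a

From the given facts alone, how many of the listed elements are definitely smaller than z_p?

From z_p the given relations immediately reach z_k.
From those, z_f, z_a — 3 in total.
From those, z_q — 4 in total.
Nothing else is reachable below z_p; 4 in all.

4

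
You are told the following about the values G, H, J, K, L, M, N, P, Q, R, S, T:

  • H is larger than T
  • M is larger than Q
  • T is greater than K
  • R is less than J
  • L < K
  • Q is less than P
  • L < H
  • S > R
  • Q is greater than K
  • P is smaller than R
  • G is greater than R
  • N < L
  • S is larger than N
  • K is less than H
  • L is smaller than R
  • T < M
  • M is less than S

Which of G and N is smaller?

N

Chaining the given relations: N < L < K < Q < P < R < G.
So N < G; N is the smaller of the two.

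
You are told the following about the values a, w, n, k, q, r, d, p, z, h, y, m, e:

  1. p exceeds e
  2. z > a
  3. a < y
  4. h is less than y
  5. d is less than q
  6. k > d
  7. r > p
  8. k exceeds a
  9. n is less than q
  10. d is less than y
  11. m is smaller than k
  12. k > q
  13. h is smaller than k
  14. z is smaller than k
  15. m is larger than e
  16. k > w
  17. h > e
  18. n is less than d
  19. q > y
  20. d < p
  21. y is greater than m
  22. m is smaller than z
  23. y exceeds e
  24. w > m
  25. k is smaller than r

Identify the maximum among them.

r

e is not greatest since e < y; m is not greatest since m < z; a is not greatest since a < y; n is not greatest since n < d; h is not greatest since h < y; w is not greatest since w < k; z is not greatest since z < k; d is not greatest since d < k; y is not greatest since y < q; q is not greatest since q < k; k is not greatest since k < r; p is not greatest since p < r.
Only r has nothing above it, so r is the maximum.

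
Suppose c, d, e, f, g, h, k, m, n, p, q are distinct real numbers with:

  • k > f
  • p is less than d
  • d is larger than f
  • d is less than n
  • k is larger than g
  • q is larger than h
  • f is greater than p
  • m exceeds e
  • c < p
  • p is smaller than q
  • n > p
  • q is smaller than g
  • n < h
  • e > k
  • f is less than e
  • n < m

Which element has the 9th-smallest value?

Chaining the given pairs: c < p < f < d < n < h < q < g < k < e < m.
Counting 9 from the smallest end gives k.

k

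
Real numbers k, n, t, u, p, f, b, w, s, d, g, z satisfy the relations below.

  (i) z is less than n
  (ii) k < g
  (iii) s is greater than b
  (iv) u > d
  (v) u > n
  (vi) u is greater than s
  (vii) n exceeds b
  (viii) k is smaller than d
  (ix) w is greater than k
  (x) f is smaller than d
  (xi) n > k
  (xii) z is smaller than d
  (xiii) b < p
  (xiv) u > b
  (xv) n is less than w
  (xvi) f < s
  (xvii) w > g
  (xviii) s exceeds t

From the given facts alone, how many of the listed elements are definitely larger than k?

5

The elements the relations force above k are g, n, w, d, u — no chain reaches any other.
That is 5.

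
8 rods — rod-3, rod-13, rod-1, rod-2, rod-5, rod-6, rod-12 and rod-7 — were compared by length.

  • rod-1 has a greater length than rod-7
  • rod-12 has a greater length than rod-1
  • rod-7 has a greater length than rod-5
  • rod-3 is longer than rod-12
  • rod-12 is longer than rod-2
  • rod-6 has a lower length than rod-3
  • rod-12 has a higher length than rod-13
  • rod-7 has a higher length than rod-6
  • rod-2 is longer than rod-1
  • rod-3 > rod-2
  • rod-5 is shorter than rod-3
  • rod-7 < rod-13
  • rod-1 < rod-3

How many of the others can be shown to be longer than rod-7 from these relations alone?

5

Directly above rod-7: rod-1, rod-13.
One step further: rod-2, rod-12, rod-3 (5 so far).
No other element is forced above rod-7 by the given relations, so the count is 5.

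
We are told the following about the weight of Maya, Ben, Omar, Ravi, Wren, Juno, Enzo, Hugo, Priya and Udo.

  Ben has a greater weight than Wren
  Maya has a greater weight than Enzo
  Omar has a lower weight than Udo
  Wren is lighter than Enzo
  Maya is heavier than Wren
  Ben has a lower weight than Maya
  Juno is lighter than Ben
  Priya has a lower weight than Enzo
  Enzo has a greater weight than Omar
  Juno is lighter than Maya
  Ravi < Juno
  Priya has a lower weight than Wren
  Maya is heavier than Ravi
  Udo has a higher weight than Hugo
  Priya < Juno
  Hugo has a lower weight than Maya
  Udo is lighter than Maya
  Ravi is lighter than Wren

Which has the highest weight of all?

Priya is not greatest since Priya < Wren; Ravi is not greatest since Ravi < Juno; Hugo is not greatest since Hugo < Maya; Wren is not greatest since Wren < Enzo; Omar is not greatest since Omar < Udo; Udo is not greatest since Udo < Maya; Juno is not greatest since Juno < Maya; Ben is not greatest since Ben < Maya; Enzo is not greatest since Enzo < Maya.
Only Maya has nothing above it, so Maya is the highest weight.

Maya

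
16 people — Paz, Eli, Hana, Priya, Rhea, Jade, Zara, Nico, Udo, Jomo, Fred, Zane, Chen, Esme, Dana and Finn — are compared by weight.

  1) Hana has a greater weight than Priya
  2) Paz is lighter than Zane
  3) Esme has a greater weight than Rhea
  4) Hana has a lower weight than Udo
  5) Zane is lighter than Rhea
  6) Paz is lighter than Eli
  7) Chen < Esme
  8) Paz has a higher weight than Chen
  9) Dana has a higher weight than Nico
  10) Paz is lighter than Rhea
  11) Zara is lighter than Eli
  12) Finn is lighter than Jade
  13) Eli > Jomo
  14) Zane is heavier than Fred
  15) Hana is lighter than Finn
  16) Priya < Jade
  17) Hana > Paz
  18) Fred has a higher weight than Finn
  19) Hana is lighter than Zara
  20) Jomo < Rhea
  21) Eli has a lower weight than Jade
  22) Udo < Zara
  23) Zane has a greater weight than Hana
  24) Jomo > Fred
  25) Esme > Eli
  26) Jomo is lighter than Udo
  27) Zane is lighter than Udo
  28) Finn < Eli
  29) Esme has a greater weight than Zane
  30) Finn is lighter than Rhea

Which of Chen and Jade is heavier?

Chen < Paz and Paz < Hana give Chen < Hana.
With Hana < Finn: Chen < Paz < Hana < Finn.
Then Finn < Fred extends the chain to Fred.
Then Fred < Jomo extends the chain to Jomo.
With Jomo < Udo: Chen < Paz < Hana < Finn < Fred < Jomo < Udo.
Then Udo < Zara extends the chain to Zara.
With Zara < Eli: Chen < Paz < Hana < Finn < Fred < Jomo < Udo < Zara < Eli.
With Eli < Jade: Chen < Paz < Hana < Finn < Fred < Jomo < Udo < Zara < Eli < Jade.
So Chen < Jade; Jade is the heavier of the two.

Jade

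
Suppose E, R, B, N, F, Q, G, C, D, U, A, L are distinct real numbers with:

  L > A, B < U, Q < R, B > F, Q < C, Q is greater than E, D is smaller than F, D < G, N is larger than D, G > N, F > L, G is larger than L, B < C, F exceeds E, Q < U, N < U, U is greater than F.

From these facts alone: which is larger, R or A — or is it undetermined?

Following every chain through A: above A we get L, F, B, G, C, U.
R is not reached, and no chain runs the other way from R to A.
So the given relations leave the order of A and R undetermined.

undetermined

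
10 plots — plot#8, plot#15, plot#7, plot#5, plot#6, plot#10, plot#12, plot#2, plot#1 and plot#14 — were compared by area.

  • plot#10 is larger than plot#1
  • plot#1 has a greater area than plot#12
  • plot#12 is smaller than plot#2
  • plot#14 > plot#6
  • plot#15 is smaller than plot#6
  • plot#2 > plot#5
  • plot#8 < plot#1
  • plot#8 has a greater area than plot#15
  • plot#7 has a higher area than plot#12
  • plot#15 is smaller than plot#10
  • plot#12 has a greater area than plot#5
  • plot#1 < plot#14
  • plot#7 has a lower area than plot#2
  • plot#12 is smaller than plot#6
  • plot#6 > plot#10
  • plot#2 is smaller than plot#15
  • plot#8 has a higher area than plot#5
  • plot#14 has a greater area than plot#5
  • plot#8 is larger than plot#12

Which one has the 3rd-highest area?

Chaining the given pairs: plot#5 < plot#12 < plot#7 < plot#2 < plot#15 < plot#8 < plot#1 < plot#10 < plot#6 < plot#14.
Counting 3 from the largest end gives plot#10.

plot#10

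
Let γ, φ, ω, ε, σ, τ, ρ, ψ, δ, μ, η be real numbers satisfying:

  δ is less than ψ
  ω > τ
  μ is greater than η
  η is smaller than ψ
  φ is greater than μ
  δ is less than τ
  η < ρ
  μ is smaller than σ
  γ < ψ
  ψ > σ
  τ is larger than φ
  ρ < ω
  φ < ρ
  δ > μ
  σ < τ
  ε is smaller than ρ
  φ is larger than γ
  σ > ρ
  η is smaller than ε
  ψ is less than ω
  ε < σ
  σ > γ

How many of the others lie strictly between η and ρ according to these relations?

Chaining upward from η reaches: μ, ε, δ, φ, σ, ψ, τ, ω.
Chaining downward from ρ reaches: γ, μ, ε, φ.
Strictly between η and ρ are those in both lists: μ, ε, φ — 3 elements.

3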